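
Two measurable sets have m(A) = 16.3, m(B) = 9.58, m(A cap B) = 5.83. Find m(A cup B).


By inclusion-exclusion: m(A u B) = m(A) + m(B) - m(A n B)
= 16.3 + 9.58 - 5.83
= 20.05


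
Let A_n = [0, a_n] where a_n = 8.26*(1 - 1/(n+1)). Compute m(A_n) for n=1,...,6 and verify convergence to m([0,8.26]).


By continuity of measure from below: if A_n increases to A, then m(A_n) -> m(A).
Here A = [0, 8.26], so m(A) = 8.26
Step 1: a_1 = 8.26*(1 - 1/2) = 4.13, m(A_1) = 4.13
Step 2: a_2 = 8.26*(1 - 1/3) = 5.5067, m(A_2) = 5.5067
Step 3: a_3 = 8.26*(1 - 1/4) = 6.195, m(A_3) = 6.195
Step 4: a_4 = 8.26*(1 - 1/5) = 6.608, m(A_4) = 6.608
Step 5: a_5 = 8.26*(1 - 1/6) = 6.8833, m(A_5) = 6.8833
Step 6: a_6 = 8.26*(1 - 1/7) = 7.08, m(A_6) = 7.08
Limit: m(A_n) -> m([0,8.26]) = 8.26


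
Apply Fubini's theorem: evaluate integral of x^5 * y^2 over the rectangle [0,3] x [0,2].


By Fubini's theorem, the double integral factors as a product of single integrals:
Step 1: integral_0^3 x^5 dx = [x^6/6] from 0 to 3
     = 3^6/6 = 121.5
Step 2: integral_0^2 y^2 dy = [y^3/3] from 0 to 2
     = 2^3/3 = 2.666667
Step 3: Double integral = 121.5 * 2.666667 = 324


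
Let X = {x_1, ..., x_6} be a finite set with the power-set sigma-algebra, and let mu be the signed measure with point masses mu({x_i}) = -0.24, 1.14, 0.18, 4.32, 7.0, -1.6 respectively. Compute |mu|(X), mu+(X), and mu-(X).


Step 1: Every measurable set is a union of atoms (the cells / points), so a Hahn decomposition is
  obtained by grouping atoms by sign: P = union of atoms with mu > 0, N = union of the remaining atoms.
  Atoms in P (indices): 2, 3, 4, 5;  atoms in N (indices): 1, 6
  Positive values: 1.14, 0.18, 4.32, 7
  Negative values: -0.24, -1.6
Step 2: mu+(X) = mu(P) = sum of positive atom values = 12.64
Step 3: mu-(X) = -mu(N) = sum of |negative atom values| = 1.84
Step 4: |mu|(X) = mu+(X) + mu-(X) = 12.64 + 1.84 = 14.48


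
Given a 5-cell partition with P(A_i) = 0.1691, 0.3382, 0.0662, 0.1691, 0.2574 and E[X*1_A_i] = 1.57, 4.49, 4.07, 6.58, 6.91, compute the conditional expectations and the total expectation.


For each cell A_i: E[X|A_i] = E[X*1_A_i] / P(A_i)
Step 1: E[X|A_1] = 1.57 / 0.1691 = 9.284447
Step 2: E[X|A_2] = 4.49 / 0.3382 = 13.276168
Step 3: E[X|A_3] = 4.07 / 0.0662 = 61.480363
Step 4: E[X|A_4] = 6.58 / 0.1691 = 38.911886
Step 5: E[X|A_5] = 6.91 / 0.2574 = 26.845377
Verification: E[X] = sum E[X*1_A_i] = 1.57 + 4.49 + 4.07 + 6.58 + 6.91 = 23.62


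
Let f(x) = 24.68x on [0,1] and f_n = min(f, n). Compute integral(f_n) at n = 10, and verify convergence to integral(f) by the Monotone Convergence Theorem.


f(x) = 24.68x on [0,1]; f_n(x) = min(24.68x, n). At n = 10:
Step 1: f(x) reaches 10 at x = 10/24.68 = 0.405186
Step 2: integral(f_10) = integral(24.68x, 0, 0.405186) + integral(10, 0.405186, 1)
       = 24.68*0.405186^2/2 + 10*(1 - 0.405186)
       = 2.025932 + 5.948136
       = 7.974068
Step 3: As n -> infinity, f_n increases to f, so by MCT integral(f_n) -> integral(f) = 24.68/2 = 12.34.
Convergence: integral(f_10) = 7.974068 -> 12.34 as n -> infinity


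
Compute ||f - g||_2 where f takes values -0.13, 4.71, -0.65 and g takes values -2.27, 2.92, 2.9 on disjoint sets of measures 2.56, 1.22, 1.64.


Step 1: Compute differences f_i - g_i:
  -0.13 - -2.27 = 2.14
  4.71 - 2.92 = 1.79
  -0.65 - 2.9 = -3.55
Step 2: Compute |diff|^2 * measure for each set:
  |2.14|^2 * 2.56 = 4.5796 * 2.56 = 11.723776
  |1.79|^2 * 1.22 = 3.2041 * 1.22 = 3.909002
  |-3.55|^2 * 1.64 = 12.6025 * 1.64 = 20.6681
Step 3: Sum = 36.300878
Step 4: ||f-g||_2 = (36.300878)^(1/2) = 6.025021


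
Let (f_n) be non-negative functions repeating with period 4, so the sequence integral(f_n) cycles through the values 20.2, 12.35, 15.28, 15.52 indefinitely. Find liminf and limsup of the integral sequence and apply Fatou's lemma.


The sequence (integral(f_n)) is periodic with period 4, repeating the values 20.2, 12.35, 15.28, 15.52 indefinitely.
Step 1: For a periodic sequence, every tail (a_m, a_(m+1), ...) contains all 4 period values infinitely often.
Step 2: Hence inf of every tail = min of the period values = min(20.2, 12.35, 15.28, 15.52) = 12.35.
        liminf_n integral(f_n) = sup over m of (inf of tail from m) = 12.35.
Step 3: Similarly sup of every tail = max of the period values = 20.2.
        limsup_n integral(f_n) = 20.2.
Step 4: Fatou's lemma: integral(liminf_n f_n) <= liminf_n integral(f_n) = 12.35.
        So the integral of the pointwise liminf is at most 12.35.


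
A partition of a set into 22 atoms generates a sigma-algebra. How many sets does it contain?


Each element of the sigma-algebra is a union of some subset of the 22 atoms.
The number of such subsets is 2^22 = 4194304.


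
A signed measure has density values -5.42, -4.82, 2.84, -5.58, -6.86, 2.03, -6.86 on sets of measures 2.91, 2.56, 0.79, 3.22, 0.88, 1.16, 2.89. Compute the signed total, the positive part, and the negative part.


Step 1: Compute signed measure on each set:
  Set 1: -5.42 * 2.91 = -15.7722
  Set 2: -4.82 * 2.56 = -12.3392
  Set 3: 2.84 * 0.79 = 2.2436
  Set 4: -5.58 * 3.22 = -17.9676
  Set 5: -6.86 * 0.88 = -6.0368
  Set 6: 2.03 * 1.16 = 2.3548
  Set 7: -6.86 * 2.89 = -19.8254
Step 2: Total signed measure = (-15.7722) + (-12.3392) + (2.2436) + (-17.9676) + (-6.0368) + (2.3548) + (-19.8254)
     = -67.3428
Step 3: Positive part mu+(X) = sum of positive contributions = 4.5984
Step 4: Negative part mu-(X) = |sum of negative contributions| = 71.9412


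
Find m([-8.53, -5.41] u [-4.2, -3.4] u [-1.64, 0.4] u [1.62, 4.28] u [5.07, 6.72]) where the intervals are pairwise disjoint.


For pairwise disjoint intervals, m(union) = sum of lengths.
= (-5.41 - -8.53) + (-3.4 - -4.2) + (0.4 - -1.64) + (4.28 - 1.62) + (6.72 - 5.07)
= 3.12 + 0.8 + 2.04 + 2.66 + 1.65
= 10.27


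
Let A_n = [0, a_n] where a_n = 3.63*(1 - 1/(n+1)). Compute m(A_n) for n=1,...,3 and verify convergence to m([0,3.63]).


By continuity of measure from below: if A_n increases to A, then m(A_n) -> m(A).
Here A = [0, 3.63], so m(A) = 3.63
Step 1: a_1 = 3.63*(1 - 1/2) = 1.815, m(A_1) = 1.815
Step 2: a_2 = 3.63*(1 - 1/3) = 2.42, m(A_2) = 2.42
Step 3: a_3 = 3.63*(1 - 1/4) = 2.7225, m(A_3) = 2.7225
Limit: m(A_n) -> m([0,3.63]) = 3.63


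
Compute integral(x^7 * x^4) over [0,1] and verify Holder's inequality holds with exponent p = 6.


Step 1: Exact integral of f*g = integral(x^11, 0, 1) = 1/12
     = 0.083333
Step 2: Holder bound with p=6, q=1.2:
  ||f||_p = (integral x^42 dx)^(1/6) = (1/43)^(1/6) = 0.534263
  ||g||_q = (integral x^4.8 dx)^(1/1.2) = (1/5.8)^(1/1.2) = 0.231105
Step 3: Holder bound = ||f||_p * ||g||_q = 0.534263 * 0.231105 = 0.123471
Verification: 0.083333 <= 0.123471 (Holder holds)


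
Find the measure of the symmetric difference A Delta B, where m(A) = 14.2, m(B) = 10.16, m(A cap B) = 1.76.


m(A Delta B) = m(A) + m(B) - 2*m(A n B)
= 14.2 + 10.16 - 2*1.76
= 14.2 + 10.16 - 3.52
= 20.84


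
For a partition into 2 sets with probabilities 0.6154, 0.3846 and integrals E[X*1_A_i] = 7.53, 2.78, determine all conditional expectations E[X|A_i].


For each cell A_i: E[X|A_i] = E[X*1_A_i] / P(A_i)
Step 1: E[X|A_1] = 7.53 / 0.6154 = 12.235944
Step 2: E[X|A_2] = 2.78 / 0.3846 = 7.228289
Verification: E[X] = sum E[X*1_A_i] = 7.53 + 2.78 = 10.31


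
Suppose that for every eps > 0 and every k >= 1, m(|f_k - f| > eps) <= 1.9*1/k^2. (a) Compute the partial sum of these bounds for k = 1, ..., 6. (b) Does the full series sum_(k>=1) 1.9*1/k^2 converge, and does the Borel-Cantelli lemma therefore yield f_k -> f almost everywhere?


Step 1: List the terms 1.9*1/k^2 for k = 1 to 6:
  k=1: 1.9
  k=2: 0.475
  k=3: 0.211111
  k=4: 0.11875
  k=5: 0.076
  k=6: 0.052778
Step 2: Partial sum = 1.9 + 0.475 + 0.211111 + 0.11875 + 0.076 + 0.052778
     = 2.833639
Step 3: The full series sum_(k>=1) 1.9*1/k^2 converges (p-series with p = 2 > 1; a constant multiple of a convergent series converges).
Step 4: Fix eps > 0. Since sum_k m(|f_k - f| > eps) < infinity, the Borel-Cantelli lemma gives
        m(limsup_k {|f_k - f| > eps}) = 0, i.e. for a.e. x, |f_k(x) - f(x)| <= eps for all large k.
        Applying this with eps = 1/j for j = 1, 2, ... and intersecting the countably many full-measure sets,
        for a.e. x we get limsup_k |f_k(x) - f(x)| <= 1/j for every j, hence f_k -> f almost everywhere.
Conclusion: series converges; Borel-Cantelli yields f_k -> f a.e.


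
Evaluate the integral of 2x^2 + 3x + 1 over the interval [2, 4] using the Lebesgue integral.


The Lebesgue integral of a Riemann-integrable function agrees with the Riemann integral.
Antiderivative F(x) = (2/3)x^3 + (3/2)x^2 + 1x
F(4) = (2/3)*4^3 + (3/2)*4^2 + 1*4
     = (2/3)*64 + (3/2)*16 + 1*4
     = 42.666667 + 24 + 4
     = 70.666667
F(2) = 13.333333
Integral = F(4) - F(2) = 70.666667 - 13.333333 = 57.333333


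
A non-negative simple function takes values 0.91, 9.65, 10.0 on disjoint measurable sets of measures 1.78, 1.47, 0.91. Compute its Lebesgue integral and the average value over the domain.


Step 1: Integral = sum(value_i * measure_i)
= 0.91*1.78 + 9.65*1.47 + 10.0*0.91
= 1.6198 + 14.1855 + 9.1
= 24.9053
Step 2: Total measure of domain = 1.78 + 1.47 + 0.91 = 4.16
Step 3: Average value = 24.9053 / 4.16 = 5.986851


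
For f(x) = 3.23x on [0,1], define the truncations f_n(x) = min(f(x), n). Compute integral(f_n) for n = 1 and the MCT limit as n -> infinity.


f(x) = 3.23x on [0,1]; f_n(x) = min(3.23x, n). At n = 1:
Step 1: f(x) reaches 1 at x = 1/3.23 = 0.309598
Step 2: integral(f_1) = integral(3.23x, 0, 0.309598) + integral(1, 0.309598, 1)
       = 3.23*0.309598^2/2 + 1*(1 - 0.309598)
       = 0.154799 + 0.690402
       = 0.845201
Step 3: As n -> infinity, f_n increases to f, so by MCT integral(f_n) -> integral(f) = 3.23/2 = 1.615.
Convergence: integral(f_1) = 0.845201 -> 1.615 as n -> infinity


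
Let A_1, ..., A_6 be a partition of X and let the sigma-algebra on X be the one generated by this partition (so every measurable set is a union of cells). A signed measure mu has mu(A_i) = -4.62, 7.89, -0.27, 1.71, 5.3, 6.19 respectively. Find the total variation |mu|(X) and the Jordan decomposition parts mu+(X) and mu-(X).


Step 1: Every measurable set is a union of atoms (the cells / points), so a Hahn decomposition is
  obtained by grouping atoms by sign: P = union of atoms with mu > 0, N = union of the remaining atoms.
  Atoms in P (indices): 2, 4, 5, 6;  atoms in N (indices): 1, 3
  Positive values: 7.89, 1.71, 5.3, 6.19
  Negative values: -4.62, -0.27
Step 2: mu+(X) = mu(P) = sum of positive atom values = 21.09
Step 3: mu-(X) = -mu(N) = sum of |negative atom values| = 4.89
Step 4: |mu|(X) = mu+(X) + mu-(X) = 21.09 + 4.89 = 25.98


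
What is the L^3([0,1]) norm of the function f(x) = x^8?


Step 1: ||f||_3 = (integral_0^1 |x^8|^3 dx)^(1/3)
     = (integral_0^1 x^24 dx)^(1/3)
Step 2: integral_0^1 x^24 dx = [x^25/(25)] from 0 to 1 = 1^25/25
     = 1/25 = 0.04
Step 3: ||f||_3 = (0.04)^(1/3) = 0.341995


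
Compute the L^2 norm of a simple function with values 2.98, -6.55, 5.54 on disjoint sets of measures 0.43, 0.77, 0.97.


Step 1: Compute |f_i|^2 for each value:
  |2.98|^2 = 8.8804
  |-6.55|^2 = 42.9025
  |5.54|^2 = 30.6916
Step 2: Multiply by measures and sum:
  8.8804 * 0.43 = 3.818572
  42.9025 * 0.77 = 33.034925
  30.6916 * 0.97 = 29.770852
Sum = 3.818572 + 33.034925 + 29.770852 = 66.624349
Step 3: Take the p-th root:
||f||_2 = (66.624349)^(1/2) = 8.162374


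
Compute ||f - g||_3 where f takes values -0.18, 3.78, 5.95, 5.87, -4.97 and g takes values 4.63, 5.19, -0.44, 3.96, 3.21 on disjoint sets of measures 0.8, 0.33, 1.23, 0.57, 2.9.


Step 1: Compute differences f_i - g_i:
  -0.18 - 4.63 = -4.81
  3.78 - 5.19 = -1.41
  5.95 - -0.44 = 6.39
  5.87 - 3.96 = 1.91
  -4.97 - 3.21 = -8.18
Step 2: Compute |diff|^3 * measure for each set:
  |-4.81|^3 * 0.8 = 111.284641 * 0.8 = 89.027713
  |-1.41|^3 * 0.33 = 2.803221 * 0.33 = 0.925063
  |6.39|^3 * 1.23 = 260.917119 * 1.23 = 320.928056
  |1.91|^3 * 0.57 = 6.967871 * 0.57 = 3.971686
  |-8.18|^3 * 2.9 = 547.343432 * 2.9 = 1587.295953
Step 3: Sum = 2002.148471
Step 4: ||f-g||_3 = (2002.148471)^(1/3) = 12.60372


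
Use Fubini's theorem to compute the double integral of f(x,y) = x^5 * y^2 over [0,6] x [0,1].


By Fubini's theorem, the double integral factors as a product of single integrals:
Step 1: integral_0^6 x^5 dx = [x^6/6] from 0 to 6
     = 6^6/6 = 7776
Step 2: integral_0^1 y^2 dy = [y^3/3] from 0 to 1
     = 1^3/3 = 0.333333
Step 3: Double integral = 7776 * 0.333333 = 2592


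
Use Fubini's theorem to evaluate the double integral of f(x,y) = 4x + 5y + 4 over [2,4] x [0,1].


By Fubini, integrate in x first, then y.
Step 1: Fix y, integrate over x in [2,4]:
  integral(4x + 5y + 4, x=2..4)
  = 4*(4^2 - 2^2)/2 + (5y + 4)*(4 - 2)
  = 24 + (5y + 4)*2
  = 24 + 10y + 8
  = 32 + 10y
Step 2: Integrate over y in [0,1]:
  integral(32 + 10y, y=0..1)
  = 32*1 + 10*(1^2 - 0^2)/2
  = 32 + 5
  = 37


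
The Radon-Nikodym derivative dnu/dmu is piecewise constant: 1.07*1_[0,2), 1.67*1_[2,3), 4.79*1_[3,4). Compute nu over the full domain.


Integrate each piece of the Radon-Nikodym derivative:
Step 1: integral_0^2 1.07 dx = 1.07*(2-0) = 1.07*2 = 2.14
Step 2: integral_2^3 1.67 dx = 1.67*(3-2) = 1.67*1 = 1.67
Step 3: integral_3^4 4.79 dx = 4.79*(4-3) = 4.79*1 = 4.79
Total: 2.14 + 1.67 + 4.79 = 8.6


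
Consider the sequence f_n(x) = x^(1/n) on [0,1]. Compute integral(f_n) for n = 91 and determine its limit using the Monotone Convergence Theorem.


At n = 91: f_91(x) = x^(1/91).
Step 1: integral(x^(1/91), 0, 1) = [x^(1/91+1) / (1/91+1)] from 0 to 1
     = 1 / (1/91 + 1) = 1 / ((91+1)/91) = 91/(91+1)
     = 91/92 = 0.98913
Step 2: As n -> infinity, f_n(x) = x^(1/n) -> 1 for x in (0,1], and f_n is increasing in n.
By MCT, lim_n integral(f_n) = integral(lim_n f_n) = integral(1, 0, 1) = 1.
Step 3: Verify convergence: 91/92 = 0.98913 -> 1


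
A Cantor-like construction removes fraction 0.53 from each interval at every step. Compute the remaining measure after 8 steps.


Step 1: At each step, fraction remaining = 1 - 0.53 = 0.47
Step 2: After 8 steps, measure = (0.47)^8
Result = 0.002381


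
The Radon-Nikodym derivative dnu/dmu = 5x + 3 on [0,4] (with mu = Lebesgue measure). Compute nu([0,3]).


nu(A) = integral_A (dnu/dmu) dmu = integral_0^3 (5x + 3) dx
Step 1: Antiderivative F(x) = (5/2)x^2 + 3x
Step 2: F(3) = (5/2)*3^2 + 3*3 = 22.5 + 9 = 31.5
Step 3: F(0) = (5/2)*0^2 + 3*0 = 0.0 + 0 = 0.0
Step 4: nu([0,3]) = F(3) - F(0) = 31.5 - 0.0 = 31.5


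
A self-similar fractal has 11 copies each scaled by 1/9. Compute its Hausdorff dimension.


For a self-similar set with N copies scaled by 1/r:
dim_H = log(N)/log(r) = log(11)/log(9)
= 2.397895/2.197225
= 1.091329


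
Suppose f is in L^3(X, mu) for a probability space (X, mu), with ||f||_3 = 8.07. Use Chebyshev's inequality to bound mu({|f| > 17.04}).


Chebyshev/Markov inequality: mu(|f| > eps) <= (||f||_p / eps)^p
Step 1: ||f||_3 / eps = 8.07 / 17.04 = 0.473592
Step 2: Raise to power p = 3:
  (0.473592)^3 = 0.106221
Step 3: Therefore mu(|f| > 17.04) <= 0.106221


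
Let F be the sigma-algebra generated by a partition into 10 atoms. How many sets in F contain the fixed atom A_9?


Each element of F is a union of some subset S of the 10 atoms.
The element contains A_9 iff A_9 is in S.
So we count subsets S of {A_1,...,A_10} with A_9 in S: choose freely among the other 9 atoms.
Count = 2^(10-1) = 2^9 = 512.


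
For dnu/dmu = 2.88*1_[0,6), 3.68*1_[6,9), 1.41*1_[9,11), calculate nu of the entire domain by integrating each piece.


Integrate each piece of the Radon-Nikodym derivative:
Step 1: integral_0^6 2.88 dx = 2.88*(6-0) = 2.88*6 = 17.28
Step 2: integral_6^9 3.68 dx = 3.68*(9-6) = 3.68*3 = 11.04
Step 3: integral_9^11 1.41 dx = 1.41*(11-9) = 1.41*2 = 2.82
Total: 17.28 + 11.04 + 2.82 = 31.14


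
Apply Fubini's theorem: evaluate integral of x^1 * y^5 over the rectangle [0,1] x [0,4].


By Fubini's theorem, the double integral factors as a product of single integrals:
Step 1: integral_0^1 x^1 dx = [x^2/2] from 0 to 1
     = 1^2/2 = 0.5
Step 2: integral_0^4 y^5 dy = [y^6/6] from 0 to 4
     = 4^6/6 = 682.666667
Step 3: Double integral = 0.5 * 682.666667 = 341.333333


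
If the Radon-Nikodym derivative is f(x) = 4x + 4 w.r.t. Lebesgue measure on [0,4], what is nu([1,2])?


nu(A) = integral_A (dnu/dmu) dmu = integral_1^2 (4x + 4) dx
Step 1: Antiderivative F(x) = (4/2)x^2 + 4x
Step 2: F(2) = (4/2)*2^2 + 4*2 = 8 + 8 = 16
Step 3: F(1) = (4/2)*1^2 + 4*1 = 2 + 4 = 6
Step 4: nu([1,2]) = F(2) - F(1) = 16 - 6 = 10


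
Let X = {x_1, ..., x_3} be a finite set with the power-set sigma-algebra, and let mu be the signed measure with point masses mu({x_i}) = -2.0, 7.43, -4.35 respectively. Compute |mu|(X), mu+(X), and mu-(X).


Step 1: Every measurable set is a union of atoms (the cells / points), so a Hahn decomposition is
  obtained by grouping atoms by sign: P = union of atoms with mu > 0, N = union of the remaining atoms.
  Atoms in P (indices): 2;  atoms in N (indices): 1, 3
  Positive values: 7.43
  Negative values: -2, -4.35
Step 2: mu+(X) = mu(P) = sum of positive atom values = 7.43
Step 3: mu-(X) = -mu(N) = sum of |negative atom values| = 6.35
Step 4: |mu|(X) = mu+(X) + mu-(X) = 7.43 + 6.35 = 13.78


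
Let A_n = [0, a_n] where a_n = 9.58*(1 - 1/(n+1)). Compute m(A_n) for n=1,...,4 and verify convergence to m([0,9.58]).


By continuity of measure from below: if A_n increases to A, then m(A_n) -> m(A).
Here A = [0, 9.58], so m(A) = 9.58
Step 1: a_1 = 9.58*(1 - 1/2) = 4.79, m(A_1) = 4.79
Step 2: a_2 = 9.58*(1 - 1/3) = 6.3867, m(A_2) = 6.3867
Step 3: a_3 = 9.58*(1 - 1/4) = 7.185, m(A_3) = 7.185
Step 4: a_4 = 9.58*(1 - 1/5) = 7.664, m(A_4) = 7.664
Limit: m(A_n) -> m([0,9.58]) = 9.58


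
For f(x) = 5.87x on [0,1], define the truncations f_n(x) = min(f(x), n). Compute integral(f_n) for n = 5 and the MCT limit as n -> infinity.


f(x) = 5.87x on [0,1]; f_n(x) = min(5.87x, n). At n = 5:
Step 1: f(x) reaches 5 at x = 5/5.87 = 0.851789
Step 2: integral(f_5) = integral(5.87x, 0, 0.851789) + integral(5, 0.851789, 1)
       = 5.87*0.851789^2/2 + 5*(1 - 0.851789)
       = 2.129472 + 0.741056
       = 2.870528
Step 3: As n -> infinity, f_n increases to f, so by MCT integral(f_n) -> integral(f) = 5.87/2 = 2.935.
Convergence: integral(f_5) = 2.870528 -> 2.935 as n -> infinity


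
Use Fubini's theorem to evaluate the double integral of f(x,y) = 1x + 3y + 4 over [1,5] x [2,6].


By Fubini, integrate in x first, then y.
Step 1: Fix y, integrate over x in [1,5]:
  integral(1x + 3y + 4, x=1..5)
  = 1*(5^2 - 1^2)/2 + (3y + 4)*(5 - 1)
  = 12 + (3y + 4)*4
  = 12 + 12y + 16
  = 28 + 12y
Step 2: Integrate over y in [2,6]:
  integral(28 + 12y, y=2..6)
  = 28*4 + 12*(6^2 - 2^2)/2
  = 112 + 192
  = 304


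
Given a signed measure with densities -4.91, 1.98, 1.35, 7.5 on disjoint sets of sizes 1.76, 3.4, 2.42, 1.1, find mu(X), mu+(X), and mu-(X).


Step 1: Compute signed measure on each set:
  Set 1: -4.91 * 1.76 = -8.6416
  Set 2: 1.98 * 3.4 = 6.732
  Set 3: 1.35 * 2.42 = 3.267
  Set 4: 7.5 * 1.1 = 8.25
Step 2: Total signed measure = (-8.6416) + (6.732) + (3.267) + (8.25)
     = 9.6074
Step 3: Positive part mu+(X) = sum of positive contributions = 18.249
Step 4: Negative part mu-(X) = |sum of negative contributions| = 8.6416


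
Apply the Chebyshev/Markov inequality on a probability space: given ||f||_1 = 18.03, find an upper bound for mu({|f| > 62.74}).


Chebyshev/Markov inequality: mu(|f| > eps) <= (||f||_p / eps)^p
Step 1: ||f||_1 / eps = 18.03 / 62.74 = 0.287376
Step 2: Raise to power p = 1:
  (0.287376)^1 = 0.287376
Step 3: Therefore mu(|f| > 62.74) <= 0.287376


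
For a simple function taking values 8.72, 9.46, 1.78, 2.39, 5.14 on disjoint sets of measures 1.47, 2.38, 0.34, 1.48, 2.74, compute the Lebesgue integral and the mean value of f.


Step 1: Integral = sum(value_i * measure_i)
= 8.72*1.47 + 9.46*2.38 + 1.78*0.34 + 2.39*1.48 + 5.14*2.74
= 12.8184 + 22.5148 + 0.6052 + 3.5372 + 14.0836
= 53.5592
Step 2: Total measure of domain = 1.47 + 2.38 + 0.34 + 1.48 + 2.74 = 8.41
Step 3: Average value = 53.5592 / 8.41 = 6.368514


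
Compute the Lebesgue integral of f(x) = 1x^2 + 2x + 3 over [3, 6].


The Lebesgue integral of a Riemann-integrable function agrees with the Riemann integral.
Antiderivative F(x) = (1/3)x^3 + (2/2)x^2 + 3x
F(6) = (1/3)*6^3 + (2/2)*6^2 + 3*6
     = (1/3)*216 + (2/2)*36 + 3*6
     = 72 + 36 + 18
     = 126
F(3) = 27
Integral = F(6) - F(3) = 126 - 27 = 99


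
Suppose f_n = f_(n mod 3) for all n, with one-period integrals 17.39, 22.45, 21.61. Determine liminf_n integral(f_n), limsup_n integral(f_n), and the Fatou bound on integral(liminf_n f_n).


The sequence (integral(f_n)) is periodic with period 3, repeating the values 17.39, 22.45, 21.61 indefinitely.
Step 1: For a periodic sequence, every tail (a_m, a_(m+1), ...) contains all 3 period values infinitely often.
Step 2: Hence inf of every tail = min of the period values = min(17.39, 22.45, 21.61) = 17.39.
        liminf_n integral(f_n) = sup over m of (inf of tail from m) = 17.39.
Step 3: Similarly sup of every tail = max of the period values = 22.45.
        limsup_n integral(f_n) = 22.45.
Step 4: Fatou's lemma: integral(liminf_n f_n) <= liminf_n integral(f_n) = 17.39.
        So the integral of the pointwise liminf is at most 17.39.


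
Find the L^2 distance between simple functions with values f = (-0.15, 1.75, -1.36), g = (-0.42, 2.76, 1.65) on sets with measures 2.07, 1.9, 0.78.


Step 1: Compute differences f_i - g_i:
  -0.15 - -0.42 = 0.27
  1.75 - 2.76 = -1.01
  -1.36 - 1.65 = -3.01
Step 2: Compute |diff|^2 * measure for each set:
  |0.27|^2 * 2.07 = 0.0729 * 2.07 = 0.150903
  |-1.01|^2 * 1.9 = 1.0201 * 1.9 = 1.93819
  |-3.01|^2 * 0.78 = 9.0601 * 0.78 = 7.066878
Step 3: Sum = 9.155971
Step 4: ||f-g||_2 = (9.155971)^(1/2) = 3.025884


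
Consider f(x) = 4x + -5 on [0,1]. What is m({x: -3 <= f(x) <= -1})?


f^(-1)([-3, -1]) = {x : -3 <= 4x + -5 <= -1}
Solving: (-3 - -5)/4 <= x <= (-1 - -5)/4
= [0.5, 1]
Intersecting with [0,1]: [0.5, 1]
Measure = 1 - 0.5 = 0.5


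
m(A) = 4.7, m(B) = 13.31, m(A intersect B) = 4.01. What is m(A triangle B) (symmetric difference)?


m(A Delta B) = m(A) + m(B) - 2*m(A n B)
= 4.7 + 13.31 - 2*4.01
= 4.7 + 13.31 - 8.02
= 9.99


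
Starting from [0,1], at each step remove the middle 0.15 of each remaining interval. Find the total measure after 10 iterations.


Step 1: At each step, fraction remaining = 1 - 0.15 = 0.85
Step 2: After 10 steps, measure = (0.85)^10
Result = 0.196874


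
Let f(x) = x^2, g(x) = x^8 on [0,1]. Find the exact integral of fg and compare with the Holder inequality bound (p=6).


Step 1: Exact integral of f*g = integral(x^10, 0, 1) = 1/11
     = 0.090909
Step 2: Holder bound with p=6, q=1.2:
  ||f||_p = (integral x^12 dx)^(1/6) = (1/13)^(1/6) = 0.652143
  ||g||_q = (integral x^9.6 dx)^(1/1.2) = (1/10.6)^(1/1.2) = 0.139823
Step 3: Holder bound = ||f||_p * ||g||_q = 0.652143 * 0.139823 = 0.091185
Verification: 0.090909 <= 0.091185 (Holder holds)


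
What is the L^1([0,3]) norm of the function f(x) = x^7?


Step 1: ||f||_1 = (integral_0^3 |x^7|^1 dx)^(1/1)
     = (integral_0^3 x^7 dx)^(1/1)
Step 2: integral_0^3 x^7 dx = [x^8/(8)] from 0 to 3 = 3^8/8
     = 6561/8 = 820.125
Step 3: ||f||_1 = (820.125)^(1/1) = 820.125


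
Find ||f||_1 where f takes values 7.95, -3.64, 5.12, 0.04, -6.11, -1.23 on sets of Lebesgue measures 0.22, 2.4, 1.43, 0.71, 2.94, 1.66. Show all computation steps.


Step 1: Compute |f_i|^1 for each value:
  |7.95|^1 = 7.95
  |-3.64|^1 = 3.64
  |5.12|^1 = 5.12
  |0.04|^1 = 0.04
  |-6.11|^1 = 6.11
  |-1.23|^1 = 1.23
Step 2: Multiply by measures and sum:
  7.95 * 0.22 = 1.749
  3.64 * 2.4 = 8.736
  5.12 * 1.43 = 7.3216
  0.04 * 0.71 = 0.0284
  6.11 * 2.94 = 17.9634
  1.23 * 1.66 = 2.0418
Sum = 1.749 + 8.736 + 7.3216 + 0.0284 + 17.9634 + 2.0418 = 37.8402
Step 3: Take the p-th root:
||f||_1 = (37.8402)^(1/1) = 37.8402


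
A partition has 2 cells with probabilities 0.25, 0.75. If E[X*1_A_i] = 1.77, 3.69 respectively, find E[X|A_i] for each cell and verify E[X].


For each cell A_i: E[X|A_i] = E[X*1_A_i] / P(A_i)
Step 1: E[X|A_1] = 1.77 / 0.25 = 7.08
Step 2: E[X|A_2] = 3.69 / 0.75 = 4.92
Verification: E[X] = sum E[X*1_A_i] = 1.77 + 3.69 = 5.46


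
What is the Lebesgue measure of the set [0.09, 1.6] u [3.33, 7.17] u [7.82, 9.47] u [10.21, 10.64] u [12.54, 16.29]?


For pairwise disjoint intervals, m(union) = sum of lengths.
= (1.6 - 0.09) + (7.17 - 3.33) + (9.47 - 7.82) + (10.64 - 10.21) + (16.29 - 12.54)
= 1.51 + 3.84 + 1.65 + 0.43 + 3.75
= 11.18


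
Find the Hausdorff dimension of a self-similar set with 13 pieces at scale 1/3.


For a self-similar set with N copies scaled by 1/r:
dim_H = log(N)/log(r) = log(13)/log(3)
= 2.564949/1.098612
= 2.334718


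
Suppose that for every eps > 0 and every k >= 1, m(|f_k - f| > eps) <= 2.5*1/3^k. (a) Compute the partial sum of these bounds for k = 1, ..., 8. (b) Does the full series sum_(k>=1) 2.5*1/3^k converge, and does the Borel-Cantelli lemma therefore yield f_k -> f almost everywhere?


Step 1: List the terms 2.5*1/3^k for k = 1 to 8:
  k=1: 0.833333
  k=2: 0.277778
  k=3: 0.092593
  k=4: 0.030864
  k=5: 0.010288
  k=6: 0.003429
  k=7: 0.001143
  k=8: 3.810395e-04
Step 2: Partial sum = 0.833333 + 0.277778 + 0.092593 + 0.030864 + 0.010288 + 0.003429 + 0.001143 + 3.810395e-04
     = 1.249809
Step 3: The full series sum_(k>=1) 2.5*1/3^k converges (geometric series with ratio 1/3 < 1; a constant multiple of a convergent series converges).
Step 4: Fix eps > 0. Since sum_k m(|f_k - f| > eps) < infinity, the Borel-Cantelli lemma gives
        m(limsup_k {|f_k - f| > eps}) = 0, i.e. for a.e. x, |f_k(x) - f(x)| <= eps for all large k.
        Applying this with eps = 1/j for j = 1, 2, ... and intersecting the countably many full-measure sets,
        for a.e. x we get limsup_k |f_k(x) - f(x)| <= 1/j for every j, hence f_k -> f almost everywhere.
Conclusion: series converges; Borel-Cantelli yields f_k -> f a.e.


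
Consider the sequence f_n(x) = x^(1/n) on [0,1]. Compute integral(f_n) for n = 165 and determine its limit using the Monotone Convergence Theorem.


At n = 165: f_165(x) = x^(1/165).
Step 1: integral(x^(1/165), 0, 1) = [x^(1/165+1) / (1/165+1)] from 0 to 1
     = 1 / (1/165 + 1) = 1 / ((165+1)/165) = 165/(165+1)
     = 165/166 = 0.993976
Step 2: As n -> infinity, f_n(x) = x^(1/n) -> 1 for x in (0,1], and f_n is increasing in n.
By MCT, lim_n integral(f_n) = integral(lim_n f_n) = integral(1, 0, 1) = 1.
Step 3: Verify convergence: 165/166 = 0.993976 -> 1


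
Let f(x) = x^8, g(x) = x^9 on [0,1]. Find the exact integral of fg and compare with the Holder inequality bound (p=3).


Step 1: Exact integral of f*g = integral(x^17, 0, 1) = 1/18
     = 0.055556
Step 2: Holder bound with p=3, q=1.5:
  ||f||_p = (integral x^24 dx)^(1/3) = (1/25)^(1/3) = 0.341995
  ||g||_q = (integral x^13.5 dx)^(1/1.5) = (1/14.5)^(1/1.5) = 0.168172
Step 3: Holder bound = ||f||_p * ||g||_q = 0.341995 * 0.168172 = 0.057514
Verification: 0.055556 <= 0.057514 (Holder holds)


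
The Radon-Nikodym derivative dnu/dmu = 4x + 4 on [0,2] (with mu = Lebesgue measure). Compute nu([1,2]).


nu(A) = integral_A (dnu/dmu) dmu = integral_1^2 (4x + 4) dx
Step 1: Antiderivative F(x) = (4/2)x^2 + 4x
Step 2: F(2) = (4/2)*2^2 + 4*2 = 8 + 8 = 16
Step 3: F(1) = (4/2)*1^2 + 4*1 = 2 + 4 = 6
Step 4: nu([1,2]) = F(2) - F(1) = 16 - 6 = 10


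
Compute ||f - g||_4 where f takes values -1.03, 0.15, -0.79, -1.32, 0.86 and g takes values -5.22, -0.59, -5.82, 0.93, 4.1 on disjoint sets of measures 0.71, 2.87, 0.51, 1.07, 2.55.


Step 1: Compute differences f_i - g_i:
  -1.03 - -5.22 = 4.19
  0.15 - -0.59 = 0.74
  -0.79 - -5.82 = 5.03
  -1.32 - 0.93 = -2.25
  0.86 - 4.1 = -3.24
Step 2: Compute |diff|^4 * measure for each set:
  |4.19|^4 * 0.71 = 308.216647 * 0.71 = 218.83382
  |0.74|^4 * 2.87 = 0.299866 * 2.87 = 0.860615
  |5.03|^4 * 0.51 = 640.135541 * 0.51 = 326.469126
  |-2.25|^4 * 1.07 = 25.628906 * 1.07 = 27.42293
  |-3.24|^4 * 2.55 = 110.199606 * 2.55 = 281.008995
Step 3: Sum = 854.595484
Step 4: ||f-g||_4 = (854.595484)^(1/4) = 5.406798


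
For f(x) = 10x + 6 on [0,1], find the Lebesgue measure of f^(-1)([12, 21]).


f^(-1)([12, 21]) = {x : 12 <= 10x + 6 <= 21}
Solving: (12 - 6)/10 <= x <= (21 - 6)/10
= [0.6, 1.5]
Intersecting with [0,1]: [0.6, 1]
Measure = 1 - 0.6 = 0.4


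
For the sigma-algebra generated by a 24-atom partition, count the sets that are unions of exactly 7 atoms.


Each element of F is a union of some subset of the 24 atoms.
Elements that are unions of exactly 7 atoms correspond to 7-element subsets of the 24 atoms.
Count = C(24, 7) = 24! / (7! * 17!) = 346104.


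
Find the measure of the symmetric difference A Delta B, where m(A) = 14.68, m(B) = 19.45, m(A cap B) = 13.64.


m(A Delta B) = m(A) + m(B) - 2*m(A n B)
= 14.68 + 19.45 - 2*13.64
= 14.68 + 19.45 - 27.28
= 6.85


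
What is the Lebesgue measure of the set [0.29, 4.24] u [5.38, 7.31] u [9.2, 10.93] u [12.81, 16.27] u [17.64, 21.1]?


For pairwise disjoint intervals, m(union) = sum of lengths.
= (4.24 - 0.29) + (7.31 - 5.38) + (10.93 - 9.2) + (16.27 - 12.81) + (21.1 - 17.64)
= 3.95 + 1.93 + 1.73 + 3.46 + 3.46
= 14.53


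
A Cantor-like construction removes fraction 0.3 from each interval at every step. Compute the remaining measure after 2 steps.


Step 1: At each step, fraction remaining = 1 - 0.3 = 0.7
Step 2: After 2 steps, measure = (0.7)^2
Step 3: Computing the power step by step:
  After step 1: 0.7
  After step 2: 0.49
Result = 0.49


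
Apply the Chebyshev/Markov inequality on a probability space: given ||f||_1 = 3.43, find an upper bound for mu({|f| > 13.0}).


Chebyshev/Markov inequality: mu(|f| > eps) <= (||f||_p / eps)^p
Step 1: ||f||_1 / eps = 3.43 / 13.0 = 0.263846
Step 2: Raise to power p = 1:
  (0.263846)^1 = 0.263846
Step 3: Therefore mu(|f| > 13.0) <= 0.263846


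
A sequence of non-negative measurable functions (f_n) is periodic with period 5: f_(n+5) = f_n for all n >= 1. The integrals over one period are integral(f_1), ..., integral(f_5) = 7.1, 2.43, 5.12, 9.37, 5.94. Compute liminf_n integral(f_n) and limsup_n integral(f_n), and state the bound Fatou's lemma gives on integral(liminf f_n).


The sequence (integral(f_n)) is periodic with period 5, repeating the values 7.1, 2.43, 5.12, 9.37, 5.94 indefinitely.
Step 1: For a periodic sequence, every tail (a_m, a_(m+1), ...) contains all 5 period values infinitely often.
Step 2: Hence inf of every tail = min of the period values = min(7.1, 2.43, 5.12, 9.37, 5.94) = 2.43.
        liminf_n integral(f_n) = sup over m of (inf of tail from m) = 2.43.
Step 3: Similarly sup of every tail = max of the period values = 9.37.
        limsup_n integral(f_n) = 9.37.
Step 4: Fatou's lemma: integral(liminf_n f_n) <= liminf_n integral(f_n) = 2.43.
        So the integral of the pointwise liminf is at most 2.43.


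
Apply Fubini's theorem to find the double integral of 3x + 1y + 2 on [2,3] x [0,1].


By Fubini, integrate in x first, then y.
Step 1: Fix y, integrate over x in [2,3]:
  integral(3x + 1y + 2, x=2..3)
  = 3*(3^2 - 2^2)/2 + (1y + 2)*(3 - 2)
  = 7.5 + (1y + 2)*1
  = 7.5 + 1y + 2
  = 9.5 + 1y
Step 2: Integrate over y in [0,1]:
  integral(9.5 + 1y, y=0..1)
  = 9.5*1 + 1*(1^2 - 0^2)/2
  = 9.5 + 0.5
  = 10


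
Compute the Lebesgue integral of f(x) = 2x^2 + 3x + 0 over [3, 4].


The Lebesgue integral of a Riemann-integrable function agrees with the Riemann integral.
Antiderivative F(x) = (2/3)x^3 + (3/2)x^2 + 0x
F(4) = (2/3)*4^3 + (3/2)*4^2 + 0*4
     = (2/3)*64 + (3/2)*16 + 0*4
     = 42.666667 + 24 + 0
     = 66.666667
F(3) = 31.5
Integral = F(4) - F(3) = 66.666667 - 31.5 = 35.166667


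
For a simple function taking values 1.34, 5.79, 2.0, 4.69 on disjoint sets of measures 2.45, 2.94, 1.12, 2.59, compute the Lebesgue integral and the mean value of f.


Step 1: Integral = sum(value_i * measure_i)
= 1.34*2.45 + 5.79*2.94 + 2.0*1.12 + 4.69*2.59
= 3.283 + 17.0226 + 2.24 + 12.1471
= 34.6927
Step 2: Total measure of domain = 2.45 + 2.94 + 1.12 + 2.59 = 9.1
Step 3: Average value = 34.6927 / 9.1 = 3.812385


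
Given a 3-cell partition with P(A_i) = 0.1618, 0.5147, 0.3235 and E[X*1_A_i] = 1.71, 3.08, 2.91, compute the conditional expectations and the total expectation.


For each cell A_i: E[X|A_i] = E[X*1_A_i] / P(A_i)
Step 1: E[X|A_1] = 1.71 / 0.1618 = 10.568603
Step 2: E[X|A_2] = 3.08 / 0.5147 = 5.984068
Step 3: E[X|A_3] = 2.91 / 0.3235 = 8.995363
Verification: E[X] = sum E[X*1_A_i] = 1.71 + 3.08 + 2.91 = 7.7


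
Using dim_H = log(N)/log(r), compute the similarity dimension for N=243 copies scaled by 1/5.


For a self-similar set with N copies scaled by 1/r:
dim_H = log(N)/log(r) = log(243)/log(5)
= 5.493061/1.609438
= 3.413031


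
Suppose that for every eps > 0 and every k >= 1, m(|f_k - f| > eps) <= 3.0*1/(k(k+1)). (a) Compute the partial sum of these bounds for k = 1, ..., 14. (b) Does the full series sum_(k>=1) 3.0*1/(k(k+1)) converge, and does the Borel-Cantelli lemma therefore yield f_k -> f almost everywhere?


Step 1: List the terms 3.0*1/(k(k+1)) for k = 1 to 14:
  k=1: 1.5
  k=2: 0.5
  k=3: 0.25
  k=4: 0.15
  k=5: 0.1
  k=6: 0.071429
  k=7: 0.053571
  k=8: 0.041667
  k=9: 0.033333
  k=10: 0.027273
  k=11: 0.022727
  k=12: 0.019231
  k=13: 0.016484
  k=14: 0.014286
Step 2: Partial sum = 1.5 + 0.5 + 0.25 + 0.15 + 0.1 + 0.071429 + 0.053571 + 0.041667 + 0.033333 + 0.027273 + 0.022727 + 0.019231 + 0.016484 + 0.014286
     = 2.8
Step 3: The full series sum_(k>=1) 3.0*1/(k(k+1)) converges (telescoping series sum 1/(k(k+1)) = 1; a constant multiple of a convergent series converges).
Step 4: Fix eps > 0. Since sum_k m(|f_k - f| > eps) < infinity, the Borel-Cantelli lemma gives
        m(limsup_k {|f_k - f| > eps}) = 0, i.e. for a.e. x, |f_k(x) - f(x)| <= eps for all large k.
        Applying this with eps = 1/j for j = 1, 2, ... and intersecting the countably many full-measure sets,
        for a.e. x we get limsup_k |f_k(x) - f(x)| <= 1/j for every j, hence f_k -> f almost everywhere.
Conclusion: series converges; Borel-Cantelli yields f_k -> f a.e.


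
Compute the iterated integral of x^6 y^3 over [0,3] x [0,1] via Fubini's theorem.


By Fubini's theorem, the double integral factors as a product of single integrals:
Step 1: integral_0^3 x^6 dx = [x^7/7] from 0 to 3
     = 3^7/7 = 312.428571
Step 2: integral_0^1 y^3 dy = [y^4/4] from 0 to 1
     = 1^4/4 = 0.25
Step 3: Double integral = 312.428571 * 0.25 = 78.107143


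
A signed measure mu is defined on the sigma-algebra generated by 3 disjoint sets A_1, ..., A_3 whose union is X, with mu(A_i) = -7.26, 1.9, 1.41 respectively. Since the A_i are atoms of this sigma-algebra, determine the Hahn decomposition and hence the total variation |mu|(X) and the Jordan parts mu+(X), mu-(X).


Step 1: Every measurable set is a union of atoms (the cells / points), so a Hahn decomposition is
  obtained by grouping atoms by sign: P = union of atoms with mu > 0, N = union of the remaining atoms.
  Atoms in P (indices): 2, 3;  atoms in N (indices): 1
  Positive values: 1.9, 1.41
  Negative values: -7.26
Step 2: mu+(X) = mu(P) = sum of positive atom values = 3.31
Step 3: mu-(X) = -mu(N) = sum of |negative atom values| = 7.26
Step 4: |mu|(X) = mu+(X) + mu-(X) = 3.31 + 7.26 = 10.57


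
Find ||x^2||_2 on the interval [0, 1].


Step 1: ||f||_2 = (integral_0^1 |x^2|^2 dx)^(1/2)
     = (integral_0^1 x^4 dx)^(1/2)
Step 2: integral_0^1 x^4 dx = [x^5/(5)] from 0 to 1 = 1^5/5
     = 1/5 = 0.2
Step 3: ||f||_2 = (0.2)^(1/2) = 0.447214


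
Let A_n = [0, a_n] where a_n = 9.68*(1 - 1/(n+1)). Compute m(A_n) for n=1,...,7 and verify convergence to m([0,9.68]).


By continuity of measure from below: if A_n increases to A, then m(A_n) -> m(A).
Here A = [0, 9.68], so m(A) = 9.68
Step 1: a_1 = 9.68*(1 - 1/2) = 4.84, m(A_1) = 4.84
Step 2: a_2 = 9.68*(1 - 1/3) = 6.4533, m(A_2) = 6.4533
Step 3: a_3 = 9.68*(1 - 1/4) = 7.26, m(A_3) = 7.26
Step 4: a_4 = 9.68*(1 - 1/5) = 7.744, m(A_4) = 7.744
Step 5: a_5 = 9.68*(1 - 1/6) = 8.0667, m(A_5) = 8.0667
Step 6: a_6 = 9.68*(1 - 1/7) = 8.2971, m(A_6) = 8.2971
Step 7: a_7 = 9.68*(1 - 1/8) = 8.47, m(A_7) = 8.47
Limit: m(A_n) -> m([0,9.68]) = 9.68


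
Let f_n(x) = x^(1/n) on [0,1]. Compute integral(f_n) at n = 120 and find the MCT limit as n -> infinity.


At n = 120: f_120(x) = x^(1/120).
Step 1: integral(x^(1/120), 0, 1) = [x^(1/120+1) / (1/120+1)] from 0 to 1
     = 1 / (1/120 + 1) = 1 / ((120+1)/120) = 120/(120+1)
     = 120/121 = 0.991736
Step 2: As n -> infinity, f_n(x) = x^(1/n) -> 1 for x in (0,1], and f_n is increasing in n.
By MCT, lim_n integral(f_n) = integral(lim_n f_n) = integral(1, 0, 1) = 1.
Step 3: Verify convergence: 120/121 = 0.991736 -> 1


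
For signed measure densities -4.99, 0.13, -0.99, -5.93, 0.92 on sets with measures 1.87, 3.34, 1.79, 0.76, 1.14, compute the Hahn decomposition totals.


Step 1: Compute signed measure on each set:
  Set 1: -4.99 * 1.87 = -9.3313
  Set 2: 0.13 * 3.34 = 0.4342
  Set 3: -0.99 * 1.79 = -1.7721
  Set 4: -5.93 * 0.76 = -4.5068
  Set 5: 0.92 * 1.14 = 1.0488
Step 2: Total signed measure = (-9.3313) + (0.4342) + (-1.7721) + (-4.5068) + (1.0488)
     = -14.1272
Step 3: Positive part mu+(X) = sum of positive contributions = 1.483
Step 4: Negative part mu-(X) = |sum of negative contributions| = 15.6102


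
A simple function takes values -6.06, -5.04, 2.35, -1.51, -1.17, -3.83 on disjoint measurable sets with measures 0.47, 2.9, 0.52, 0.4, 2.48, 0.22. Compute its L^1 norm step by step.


Step 1: Compute |f_i|^1 for each value:
  |-6.06|^1 = 6.06
  |-5.04|^1 = 5.04
  |2.35|^1 = 2.35
  |-1.51|^1 = 1.51
  |-1.17|^1 = 1.17
  |-3.83|^1 = 3.83
Step 2: Multiply by measures and sum:
  6.06 * 0.47 = 2.8482
  5.04 * 2.9 = 14.616
  2.35 * 0.52 = 1.222
  1.51 * 0.4 = 0.604
  1.17 * 2.48 = 2.9016
  3.83 * 0.22 = 0.8426
Sum = 2.8482 + 14.616 + 1.222 + 0.604 + 2.9016 + 0.8426 = 23.0344
Step 3: Take the p-th root:
||f||_1 = (23.0344)^(1/1) = 23.0344


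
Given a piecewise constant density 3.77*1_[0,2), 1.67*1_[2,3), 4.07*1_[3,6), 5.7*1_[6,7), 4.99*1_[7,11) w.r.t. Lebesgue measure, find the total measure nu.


Integrate each piece of the Radon-Nikodym derivative:
Step 1: integral_0^2 3.77 dx = 3.77*(2-0) = 3.77*2 = 7.54
Step 2: integral_2^3 1.67 dx = 1.67*(3-2) = 1.67*1 = 1.67
Step 3: integral_3^6 4.07 dx = 4.07*(6-3) = 4.07*3 = 12.21
Step 4: integral_6^7 5.7 dx = 5.7*(7-6) = 5.7*1 = 5.7
Step 5: integral_7^11 4.99 dx = 4.99*(11-7) = 4.99*4 = 19.96
Total: 7.54 + 1.67 + 12.21 + 5.7 + 19.96 = 47.08


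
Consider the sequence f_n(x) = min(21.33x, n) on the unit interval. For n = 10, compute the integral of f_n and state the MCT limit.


f(x) = 21.33x on [0,1]; f_n(x) = min(21.33x, n). At n = 10:
Step 1: f(x) reaches 10 at x = 10/21.33 = 0.468823
Step 2: integral(f_10) = integral(21.33x, 0, 0.468823) + integral(10, 0.468823, 1)
       = 21.33*0.468823^2/2 + 10*(1 - 0.468823)
       = 2.344116 + 5.311767
       = 7.655884
Step 3: As n -> infinity, f_n increases to f, so by MCT integral(f_n) -> integral(f) = 21.33/2 = 10.665.
Convergence: integral(f_10) = 7.655884 -> 10.665 as n -> infinity


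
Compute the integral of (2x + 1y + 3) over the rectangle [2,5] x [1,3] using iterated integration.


By Fubini, integrate in x first, then y.
Step 1: Fix y, integrate over x in [2,5]:
  integral(2x + 1y + 3, x=2..5)
  = 2*(5^2 - 2^2)/2 + (1y + 3)*(5 - 2)
  = 21 + (1y + 3)*3
  = 21 + 3y + 9
  = 30 + 3y
Step 2: Integrate over y in [1,3]:
  integral(30 + 3y, y=1..3)
  = 30*2 + 3*(3^2 - 1^2)/2
  = 60 + 12
  = 72


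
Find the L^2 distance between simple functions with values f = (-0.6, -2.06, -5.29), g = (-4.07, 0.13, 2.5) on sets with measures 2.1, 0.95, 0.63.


Step 1: Compute differences f_i - g_i:
  -0.6 - -4.07 = 3.47
  -2.06 - 0.13 = -2.19
  -5.29 - 2.5 = -7.79
Step 2: Compute |diff|^2 * measure for each set:
  |3.47|^2 * 2.1 = 12.0409 * 2.1 = 25.28589
  |-2.19|^2 * 0.95 = 4.7961 * 0.95 = 4.556295
  |-7.79|^2 * 0.63 = 60.6841 * 0.63 = 38.230983
Step 3: Sum = 68.073168
Step 4: ||f-g||_2 = (68.073168)^(1/2) = 8.250647
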